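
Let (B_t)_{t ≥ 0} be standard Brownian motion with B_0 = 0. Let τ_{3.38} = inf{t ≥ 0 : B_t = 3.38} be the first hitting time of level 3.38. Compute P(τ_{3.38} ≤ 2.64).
P(τ_{3.38} ≤ 2.64) = 2(1 − Φ(3.38/√2.64)) = 2(1 − Φ(2.0802)) ≈ 0.0375

By the reflection principle for standard BM, P(τ_b ≤ t) = 2 · P(B_t ≥ b). Since B_t ~ N(0, t), P(B_t ≥ 3.38) = 1 − Φ(3.38/√t) = 1 − Φ(3.38/√2.64) = 1 − Φ(2.0802) ≈ 0.01875. Doubling: P(τ_{3.38} ≤ 2.64) ≈ 2 · 0.01875 = 0.03750 ≈ 0.0375.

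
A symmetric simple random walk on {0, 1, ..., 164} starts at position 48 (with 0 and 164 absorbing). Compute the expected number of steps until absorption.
E[τ | X_0 = 48] = 5568

Let v_k = E[τ | X_0 = k]. Boundary: v_0 = v_164 = 0. Recurrence: v_k = 1 + (v_{k-1} + v_{k+1})/2 for 1 ≤ k ≤ 163. The particular solution to v_k − (v_{k-1} + v_{k+1})/2 = 1 is v_k = −k^2. Adding homogeneous solution A + B k and matching boundaries gives v_k = k (164 − k). Substituting k = 48: v_48 = 48 · 116 = 5568.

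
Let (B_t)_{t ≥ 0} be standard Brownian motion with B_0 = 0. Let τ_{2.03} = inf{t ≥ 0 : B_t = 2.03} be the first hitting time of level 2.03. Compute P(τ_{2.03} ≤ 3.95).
P(τ_{2.03} ≤ 3.95) = 2(1 − Φ(2.03/√3.95)) = 2(1 − Φ(1.0214)) ≈ 0.3071

By the reflection principle for standard BM, P(τ_b ≤ t) = 2 · P(B_t ≥ b). Since B_t ~ N(0, t), P(B_t ≥ 2.03) = 1 − Φ(2.03/√t) = 1 − Φ(2.03/√3.95) = 1 − Φ(1.0214) ≈ 0.15353. Doubling: P(τ_{2.03} ≤ 3.95) ≈ 2 · 0.15353 = 0.30706 ≈ 0.3071.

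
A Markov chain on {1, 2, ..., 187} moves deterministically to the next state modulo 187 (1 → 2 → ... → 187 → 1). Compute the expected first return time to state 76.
E[T_76 | X_0 = 76] = 187

The chain cycles deterministically, so starting at state 76 it returns in exactly 187 steps. Equivalently, the stationary distribution is uniform π_j = 1/187 for every state j, so by Kac's formula E[T_76] = 1/π_76 = 187.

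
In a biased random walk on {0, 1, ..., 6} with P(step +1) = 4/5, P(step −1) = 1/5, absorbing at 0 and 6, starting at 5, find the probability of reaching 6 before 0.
P(hit 6 before 0) = (1 − (1/4)^5) / (1 − (1/4)^6) = 1364/1365

Let u_k denote P(reach 6 before 0 | start at k). Boundary: u_0 = 0, u_6 = 1. Recurrence: u_k = 4/5·u_{k+1} + 1/5·u_{k-1} for 1 ≤ k ≤ 5. Try u_k = A + B·r^k with r = q/p = (1/5)/(4/5) = 1/4. Substitution satisfies the recurrence; boundary conditions give:
  u_k = (1 − r^k) / (1 − r^N) = (1 − (1/4)^5) / (1 − (1/4)^6) = 1364/1365.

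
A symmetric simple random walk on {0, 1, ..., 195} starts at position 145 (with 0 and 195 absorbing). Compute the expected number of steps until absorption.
E[τ | X_0 = 145] = 7250

Let v_k = E[τ | X_0 = k]. Boundary: v_0 = v_195 = 0. Recurrence: v_k = 1 + (v_{k-1} + v_{k+1})/2 for 1 ≤ k ≤ 194. The particular solution to v_k − (v_{k-1} + v_{k+1})/2 = 1 is v_k = −k^2. Adding homogeneous solution A + B k and matching boundaries gives v_k = k (195 − k). Substituting k = 145: v_145 = 145 · 50 = 7250.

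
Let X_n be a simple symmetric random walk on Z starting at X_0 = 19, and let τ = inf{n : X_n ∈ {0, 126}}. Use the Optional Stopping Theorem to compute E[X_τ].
E[X_τ] = 19

X_n is a martingale and τ is a bounded-mean stopping time (indeed τ is finite a.s. with bounded expectation since the walk is in a bounded region). By the OST, E[X_τ] = E[X_0] = 19. Equivalently: E[X_τ] = 126 · P(hit 126 first) + 0 · P(hit 0 first) = 126 · (19/126) = 19.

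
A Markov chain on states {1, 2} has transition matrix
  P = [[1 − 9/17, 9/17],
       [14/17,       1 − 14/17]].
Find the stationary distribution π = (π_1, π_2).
π_1 = 14/23, π_2 = 9/23

Solve πP = π with π_1 + π_2 = 1. From πP = π: π_1 · (1 − 9/17) + π_2 · 14/17 = π_1 ⇒ π_2 · 14/17 = π_1 · 9/17 ⇒ π_2/π_1 = (9/17)/(14/17) = 9/14. Together with π_1 + π_2 = 1:
  π_1 = (14/17)/(9/17 + 14/17) = (14/17)/(23/17) = 14/23,
  π_2 = (9/17)/(9/17 + 14/17) = (9/17)/(23/17) = 9/23.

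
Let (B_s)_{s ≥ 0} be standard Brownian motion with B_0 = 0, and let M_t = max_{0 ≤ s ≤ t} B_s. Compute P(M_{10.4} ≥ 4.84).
P(M_{10.4} ≥ 4.84) = 2·P(B_{10.4} ≥ 4.84) = 2(1 − Φ(4.84/√10.4)) ≈ 0.1334

By the reflection principle for Brownian motion, P(M_t ≥ a) = 2 · P(B_t ≥ a) for a ≥ 0. Since B_t ~ N(0, t), P(B_t ≥ 4.84) = 1 − Φ(4.84/√t) = 1 − Φ(4.84/√10.4) = 1 − Φ(1.5008). So
  P(M_{10.4} ≥ 4.84) = 2(1 − Φ(1.5008)) ≈ 0.1334.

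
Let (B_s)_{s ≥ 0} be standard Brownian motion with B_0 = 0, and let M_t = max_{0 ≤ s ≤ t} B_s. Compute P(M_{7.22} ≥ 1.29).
P(M_{7.22} ≥ 1.29) = 2·P(B_{7.22} ≥ 1.29) = 2(1 − Φ(1.29/√7.22)) ≈ 0.6312

By the reflection principle for Brownian motion, P(M_t ≥ a) = 2 · P(B_t ≥ a) for a ≥ 0. Since B_t ~ N(0, t), P(B_t ≥ 1.29) = 1 − Φ(1.29/√t) = 1 − Φ(1.29/√7.22) = 1 − Φ(0.4801). So
  P(M_{7.22} ≥ 1.29) = 2(1 − Φ(0.4801)) ≈ 0.6312.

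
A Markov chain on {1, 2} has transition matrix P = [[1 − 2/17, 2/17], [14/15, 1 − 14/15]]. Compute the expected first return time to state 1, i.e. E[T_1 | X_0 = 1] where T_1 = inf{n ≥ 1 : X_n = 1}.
E[T_1 | X_0 = 1] = 1/π_1 = 134/119

For an irreducible recurrent Markov chain with stationary distribution π, E[T_i | X_0 = i] = 1/π_i (Kac's formula). Here π_1 = (14/15)/(2/17 + 14/15) = (14/15)/(268/255) = 119/134, so E[T_1 | X_0 = 1] = 1/π_1 = (2/17 + 14/15)/(14/15) = (268/255)/(14/15) = 134/119.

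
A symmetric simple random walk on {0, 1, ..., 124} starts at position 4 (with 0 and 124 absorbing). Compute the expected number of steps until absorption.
E[τ | X_0 = 4] = 480

Let v_k = E[τ | X_0 = k]. Boundary: v_0 = v_124 = 0. Recurrence: v_k = 1 + (v_{k-1} + v_{k+1})/2 for 1 ≤ k ≤ 123. The particular solution to v_k − (v_{k-1} + v_{k+1})/2 = 1 is v_k = −k^2. Adding homogeneous solution A + B k and matching boundaries gives v_k = k (124 − k). Substituting k = 4: v_4 = 4 · 120 = 480.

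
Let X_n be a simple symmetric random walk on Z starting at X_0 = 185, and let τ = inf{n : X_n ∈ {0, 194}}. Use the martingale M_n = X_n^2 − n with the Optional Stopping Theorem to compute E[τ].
E[τ] = 1665

M_n = X_n^2 − n is a martingale (since E[X_{n+1}^2 | F_n] = X_n^2 + 1). By OST (τ has finite mean in a bounded region), E[M_τ] = E[M_0] = X_0^2 − 0 = 185^2 = 34225. Also E[M_τ] = E[X_τ^2] − E[τ]. The walk exits at 0 or 194, with P(hit 194 first) = 185/194, so E[X_τ^2] = 194^2 · 185/194 + 0 = 35890. Thus E[τ] = E[X_τ^2] − E[M_τ] = 35890 − 34225 = 1665 = 185(194 − 185) = 1665.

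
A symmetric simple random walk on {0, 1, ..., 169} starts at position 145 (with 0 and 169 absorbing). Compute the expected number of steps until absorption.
E[τ | X_0 = 145] = 3480

Let v_k = E[τ | X_0 = k]. Boundary: v_0 = v_169 = 0. Recurrence: v_k = 1 + (v_{k-1} + v_{k+1})/2 for 1 ≤ k ≤ 168. The particular solution to v_k − (v_{k-1} + v_{k+1})/2 = 1 is v_k = −k^2. Adding homogeneous solution A + B k and matching boundaries gives v_k = k (169 − k). Substituting k = 145: v_145 = 145 · 24 = 3480.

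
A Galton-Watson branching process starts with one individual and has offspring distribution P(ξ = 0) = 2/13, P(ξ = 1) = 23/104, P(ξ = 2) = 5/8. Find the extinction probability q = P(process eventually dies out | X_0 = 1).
q = 16/65

The pgf is f(s) = 2/13 + 23/104·s + 5/8·s². The extinction probability q is the smallest fixed point of f in [0, 1]. Setting s = f(s):
  5/8·s² + (23/104 − 1)·s + 2/13 = 0
  5/8·s² − (2/13 + 5/8)·s + 2/13 = 0
which factors as (s − 1)·(5/8·s − 2/13) = 0, giving roots s = 1 and s = (2/13)/(5/8) = 16/65.
Mean offspring μ = 23/104 + 2·5/8 = 153/104 > 1 (supercritical), so q < 1. The extinction probability is the smaller root: q = (2/13)/(5/8) = 16/65.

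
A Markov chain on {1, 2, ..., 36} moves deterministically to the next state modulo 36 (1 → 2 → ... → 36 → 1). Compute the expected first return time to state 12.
E[T_12 | X_0 = 12] = 36

The chain cycles deterministically, so starting at state 12 it returns in exactly 36 steps. Equivalently, the stationary distribution is uniform π_j = 1/36 for every state j, so by Kac's formula E[T_12] = 1/π_12 = 36.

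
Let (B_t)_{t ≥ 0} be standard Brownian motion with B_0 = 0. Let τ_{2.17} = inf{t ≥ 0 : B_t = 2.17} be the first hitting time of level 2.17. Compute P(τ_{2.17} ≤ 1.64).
P(τ_{2.17} ≤ 1.64) = 2(1 − Φ(2.17/√1.64)) = 2(1 − Φ(1.6945)) ≈ 0.0902

By the reflection principle for standard BM, P(τ_b ≤ t) = 2 · P(B_t ≥ b). Since B_t ~ N(0, t), P(B_t ≥ 2.17) = 1 − Φ(2.17/√t) = 1 − Φ(2.17/√1.64) = 1 − Φ(1.6945) ≈ 0.04509. Doubling: P(τ_{2.17} ≤ 1.64) ≈ 2 · 0.04509 = 0.09018 ≈ 0.0902.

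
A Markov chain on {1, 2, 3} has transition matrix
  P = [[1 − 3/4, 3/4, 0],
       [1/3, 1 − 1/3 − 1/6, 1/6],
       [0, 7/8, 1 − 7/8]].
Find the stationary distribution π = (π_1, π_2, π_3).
π = (28/103, 63/103, 12/103)

This is a birth-death chain on three states, which satisfies detailed balance: π_1 · P_{12} = π_2 · P_{21} and π_2 · P_{23} = π_3 · P_{32}.
From π_1 · 3/4 = π_2 · 1/3: π_2/π_1 = (3/4)/(1/3) = 9/4.
From π_2 · 1/6 = π_3 · 7/8: π_3/π_2 = (1/6)/(7/8) = 4/21.
Take π_1 proportional to 1; then unnormalized π = (1, 9/4, 3/7). Normalize by dividing by the sum 103/28:
  π = (28/103, 63/103, 12/103).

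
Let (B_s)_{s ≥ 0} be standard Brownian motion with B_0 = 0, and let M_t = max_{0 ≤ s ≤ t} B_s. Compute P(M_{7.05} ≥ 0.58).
P(M_{7.05} ≥ 0.58) = 2·P(B_{7.05} ≥ 0.58) = 2(1 − Φ(0.58/√7.05)) ≈ 0.8271

By the reflection principle for Brownian motion, P(M_t ≥ a) = 2 · P(B_t ≥ a) for a ≥ 0. Since B_t ~ N(0, t), P(B_t ≥ 0.58) = 1 − Φ(0.58/√t) = 1 − Φ(0.58/√7.05) = 1 − Φ(0.2184). So
  P(M_{7.05} ≥ 0.58) = 2(1 − Φ(0.2184)) ≈ 0.8271.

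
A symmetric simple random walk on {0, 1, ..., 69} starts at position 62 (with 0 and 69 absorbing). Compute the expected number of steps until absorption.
E[τ | X_0 = 62] = 434

Let v_k = E[τ | X_0 = k]. Boundary: v_0 = v_69 = 0. Recurrence: v_k = 1 + (v_{k-1} + v_{k+1})/2 for 1 ≤ k ≤ 68. The particular solution to v_k − (v_{k-1} + v_{k+1})/2 = 1 is v_k = −k^2. Adding homogeneous solution A + B k and matching boundaries gives v_k = k (69 − k). Substituting k = 62: v_62 = 62 · 7 = 434.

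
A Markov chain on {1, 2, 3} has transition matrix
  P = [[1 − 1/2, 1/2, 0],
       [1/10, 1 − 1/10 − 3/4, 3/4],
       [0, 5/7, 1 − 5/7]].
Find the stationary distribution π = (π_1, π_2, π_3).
π = (4/45, 4/9, 7/15)

This is a birth-death chain on three states, which satisfies detailed balance: π_1 · P_{12} = π_2 · P_{21} and π_2 · P_{23} = π_3 · P_{32}.
From π_1 · 1/2 = π_2 · 1/10: π_2/π_1 = (1/2)/(1/10) = 5.
From π_2 · 3/4 = π_3 · 5/7: π_3/π_2 = (3/4)/(5/7) = 21/20.
Take π_1 proportional to 1; then unnormalized π = (1, 5, 21/4). Normalize by dividing by the sum 45/4:
  π = (4/45, 4/9, 7/15).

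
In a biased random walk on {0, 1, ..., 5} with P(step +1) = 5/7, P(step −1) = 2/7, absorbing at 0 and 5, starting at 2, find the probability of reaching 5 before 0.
P(hit 5 before 0) = (1 − (2/5)^2) / (1 − (2/5)^5) = 875/1031

Let u_k denote P(reach 5 before 0 | start at k). Boundary: u_0 = 0, u_5 = 1. Recurrence: u_k = 5/7·u_{k+1} + 2/7·u_{k-1} for 1 ≤ k ≤ 4. Try u_k = A + B·r^k with r = q/p = (2/7)/(5/7) = 2/5. Substitution satisfies the recurrence; boundary conditions give:
  u_k = (1 − r^k) / (1 − r^N) = (1 − (2/5)^2) / (1 − (2/5)^5) = 875/1031.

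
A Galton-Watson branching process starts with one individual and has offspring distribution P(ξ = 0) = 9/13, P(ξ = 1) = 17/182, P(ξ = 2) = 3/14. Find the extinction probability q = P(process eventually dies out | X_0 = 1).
q = 1

Mean offspring μ = 0·9/13 + 1·17/182 + 2·3/14 = 95/182 ≤ 1. For μ ≤ 1 with offspring not concentrated at 1, the Galton-Watson process goes extinct almost surely, so q = 1.
(Algebraic check: The pgf is f(s) = 9/13 + 17/182·s + 3/14·s². The extinction probability q is the smallest fixed point of f in [0, 1]. Setting s = f(s):
  3/14·s² + (17/182 − 1)·s + 9/13 = 0
  3/14·s² − (9/13 + 3/14)·s + 9/13 = 0
which factors as (s − 1)·(3/14·s − 9/13) = 0, giving roots s = 1 and s = (9/13)/(3/14) = 42/13. Since 42/13 ≥ 1, the smallest root in [0, 1] is s = 1.)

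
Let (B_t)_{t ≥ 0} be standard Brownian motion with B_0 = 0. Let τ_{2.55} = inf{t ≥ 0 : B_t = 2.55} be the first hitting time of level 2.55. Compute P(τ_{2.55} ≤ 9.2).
P(τ_{2.55} ≤ 9.2) = 2(1 − Φ(2.55/√9.2)) = 2(1 − Φ(0.8407)) ≈ 0.4005

By the reflection principle for standard BM, P(τ_b ≤ t) = 2 · P(B_t ≥ b). Since B_t ~ N(0, t), P(B_t ≥ 2.55) = 1 − Φ(2.55/√t) = 1 − Φ(2.55/√9.2) = 1 − Φ(0.8407) ≈ 0.20026. Doubling: P(τ_{2.55} ≤ 9.2) ≈ 2 · 0.20026 = 0.40052 ≈ 0.4005.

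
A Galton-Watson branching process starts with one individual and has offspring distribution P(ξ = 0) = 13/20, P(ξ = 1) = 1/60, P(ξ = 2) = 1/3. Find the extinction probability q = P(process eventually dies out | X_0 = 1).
q = 1

Mean offspring μ = 0·13/20 + 1·1/60 + 2·1/3 = 41/60 ≤ 1. For μ ≤ 1 with offspring not concentrated at 1, the Galton-Watson process goes extinct almost surely, so q = 1.
(Algebraic check: The pgf is f(s) = 13/20 + 1/60·s + 1/3·s². The extinction probability q is the smallest fixed point of f in [0, 1]. Setting s = f(s):
  1/3·s² + (1/60 − 1)·s + 13/20 = 0
  1/3·s² − (13/20 + 1/3)·s + 13/20 = 0
which factors as (s − 1)·(1/3·s − 13/20) = 0, giving roots s = 1 and s = (13/20)/(1/3) = 39/20. Since 39/20 ≥ 1, the smallest root in [0, 1] is s = 1.)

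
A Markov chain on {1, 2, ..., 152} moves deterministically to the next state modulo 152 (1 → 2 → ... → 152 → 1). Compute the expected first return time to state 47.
E[T_47 | X_0 = 47] = 152

The chain cycles deterministically, so starting at state 47 it returns in exactly 152 steps. Equivalently, the stationary distribution is uniform π_j = 1/152 for every state j, so by Kac's formula E[T_47] = 1/π_47 = 152.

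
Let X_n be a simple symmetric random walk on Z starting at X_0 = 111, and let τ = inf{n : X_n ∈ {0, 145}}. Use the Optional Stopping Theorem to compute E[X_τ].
E[X_τ] = 111

X_n is a martingale and τ is a bounded-mean stopping time (indeed τ is finite a.s. with bounded expectation since the walk is in a bounded region). By the OST, E[X_τ] = E[X_0] = 111. Equivalently: E[X_τ] = 145 · P(hit 145 first) + 0 · P(hit 0 first) = 145 · (111/145) = 111.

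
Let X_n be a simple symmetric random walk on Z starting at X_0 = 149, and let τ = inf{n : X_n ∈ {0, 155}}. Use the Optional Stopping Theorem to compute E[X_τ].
E[X_τ] = 149

X_n is a martingale and τ is a bounded-mean stopping time (indeed τ is finite a.s. with bounded expectation since the walk is in a bounded region). By the OST, E[X_τ] = E[X_0] = 149. Equivalently: E[X_τ] = 155 · P(hit 155 first) + 0 · P(hit 0 first) = 155 · (149/155) = 149.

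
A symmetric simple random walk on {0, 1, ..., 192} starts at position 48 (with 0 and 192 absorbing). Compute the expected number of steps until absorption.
E[τ | X_0 = 48] = 6912

Let v_k = E[τ | X_0 = k]. Boundary: v_0 = v_192 = 0. Recurrence: v_k = 1 + (v_{k-1} + v_{k+1})/2 for 1 ≤ k ≤ 191. The particular solution to v_k − (v_{k-1} + v_{k+1})/2 = 1 is v_k = −k^2. Adding homogeneous solution A + B k and matching boundaries gives v_k = k (192 − k). Substituting k = 48: v_48 = 48 · 144 = 6912.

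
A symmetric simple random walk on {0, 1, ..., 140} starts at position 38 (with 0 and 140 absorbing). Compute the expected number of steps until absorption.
E[τ | X_0 = 38] = 3876

Let v_k = E[τ | X_0 = k]. Boundary: v_0 = v_140 = 0. Recurrence: v_k = 1 + (v_{k-1} + v_{k+1})/2 for 1 ≤ k ≤ 139. The particular solution to v_k − (v_{k-1} + v_{k+1})/2 = 1 is v_k = −k^2. Adding homogeneous solution A + B k and matching boundaries gives v_k = k (140 − k). Substituting k = 38: v_38 = 38 · 102 = 3876.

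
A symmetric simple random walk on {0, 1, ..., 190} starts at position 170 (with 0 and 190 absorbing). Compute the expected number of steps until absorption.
E[τ | X_0 = 170] = 3400

Let v_k = E[τ | X_0 = k]. Boundary: v_0 = v_190 = 0. Recurrence: v_k = 1 + (v_{k-1} + v_{k+1})/2 for 1 ≤ k ≤ 189. The particular solution to v_k − (v_{k-1} + v_{k+1})/2 = 1 is v_k = −k^2. Adding homogeneous solution A + B k and matching boundaries gives v_k = k (190 − k). Substituting k = 170: v_170 = 170 · 20 = 3400.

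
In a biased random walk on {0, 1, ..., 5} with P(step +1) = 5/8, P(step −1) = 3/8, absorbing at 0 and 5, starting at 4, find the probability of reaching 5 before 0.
P(hit 5 before 0) = (1 − (3/5)^4) / (1 − (3/5)^5) = 1360/1441

Let u_k denote P(reach 5 before 0 | start at k). Boundary: u_0 = 0, u_5 = 1. Recurrence: u_k = 5/8·u_{k+1} + 3/8·u_{k-1} for 1 ≤ k ≤ 4. Try u_k = A + B·r^k with r = q/p = (3/8)/(5/8) = 3/5. Substitution satisfies the recurrence; boundary conditions give:
  u_k = (1 − r^k) / (1 − r^N) = (1 − (3/5)^4) / (1 − (3/5)^5) = 1360/1441.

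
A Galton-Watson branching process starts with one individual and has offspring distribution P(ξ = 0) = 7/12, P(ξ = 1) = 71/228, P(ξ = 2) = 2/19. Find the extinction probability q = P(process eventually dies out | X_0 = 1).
q = 1

Mean offspring μ = 0·7/12 + 1·71/228 + 2·2/19 = 119/228 ≤ 1. For μ ≤ 1 with offspring not concentrated at 1, the Galton-Watson process goes extinct almost surely, so q = 1.
(Algebraic check: The pgf is f(s) = 7/12 + 71/228·s + 2/19·s². The extinction probability q is the smallest fixed point of f in [0, 1]. Setting s = f(s):
  2/19·s² + (71/228 − 1)·s + 7/12 = 0
  2/19·s² − (7/12 + 2/19)·s + 7/12 = 0
which factors as (s − 1)·(2/19·s − 7/12) = 0, giving roots s = 1 and s = (7/12)/(2/19) = 133/24. Since 133/24 ≥ 1, the smallest root in [0, 1] is s = 1.)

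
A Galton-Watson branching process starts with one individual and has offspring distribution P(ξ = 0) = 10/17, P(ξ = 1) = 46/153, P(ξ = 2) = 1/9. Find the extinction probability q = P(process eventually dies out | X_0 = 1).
q = 1

Mean offspring μ = 0·10/17 + 1·46/153 + 2·1/9 = 80/153 ≤ 1. For μ ≤ 1 with offspring not concentrated at 1, the Galton-Watson process goes extinct almost surely, so q = 1.
(Algebraic check: The pgf is f(s) = 10/17 + 46/153·s + 1/9·s². The extinction probability q is the smallest fixed point of f in [0, 1]. Setting s = f(s):
  1/9·s² + (46/153 − 1)·s + 10/17 = 0
  1/9·s² − (10/17 + 1/9)·s + 10/17 = 0
which factors as (s − 1)·(1/9·s − 10/17) = 0, giving roots s = 1 and s = (10/17)/(1/9) = 90/17. Since 90/17 ≥ 1, the smallest root in [0, 1] is s = 1.)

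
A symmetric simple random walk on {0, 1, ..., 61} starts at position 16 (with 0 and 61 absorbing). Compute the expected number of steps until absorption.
E[τ | X_0 = 16] = 720

Let v_k = E[τ | X_0 = k]. Boundary: v_0 = v_61 = 0. Recurrence: v_k = 1 + (v_{k-1} + v_{k+1})/2 for 1 ≤ k ≤ 60. The particular solution to v_k − (v_{k-1} + v_{k+1})/2 = 1 is v_k = −k^2. Adding homogeneous solution A + B k and matching boundaries gives v_k = k (61 − k). Substituting k = 16: v_16 = 16 · 45 = 720.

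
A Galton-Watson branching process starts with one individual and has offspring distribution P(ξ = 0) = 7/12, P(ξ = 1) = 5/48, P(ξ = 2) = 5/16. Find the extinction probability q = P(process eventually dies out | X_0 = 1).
q = 1

Mean offspring μ = 0·7/12 + 1·5/48 + 2·5/16 = 35/48 ≤ 1. For μ ≤ 1 with offspring not concentrated at 1, the Galton-Watson process goes extinct almost surely, so q = 1.
(Algebraic check: The pgf is f(s) = 7/12 + 5/48·s + 5/16·s². The extinction probability q is the smallest fixed point of f in [0, 1]. Setting s = f(s):
  5/16·s² + (5/48 − 1)·s + 7/12 = 0
  5/16·s² − (7/12 + 5/16)·s + 7/12 = 0
which factors as (s − 1)·(5/16·s − 7/12) = 0, giving roots s = 1 and s = (7/12)/(5/16) = 28/15. Since 28/15 ≥ 1, the smallest root in [0, 1] is s = 1.)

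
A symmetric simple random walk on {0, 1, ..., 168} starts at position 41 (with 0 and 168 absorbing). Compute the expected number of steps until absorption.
E[τ | X_0 = 41] = 5207

Let v_k = E[τ | X_0 = k]. Boundary: v_0 = v_168 = 0. Recurrence: v_k = 1 + (v_{k-1} + v_{k+1})/2 for 1 ≤ k ≤ 167. The particular solution to v_k − (v_{k-1} + v_{k+1})/2 = 1 is v_k = −k^2. Adding homogeneous solution A + B k and matching boundaries gives v_k = k (168 − k). Substituting k = 41: v_41 = 41 · 127 = 5207.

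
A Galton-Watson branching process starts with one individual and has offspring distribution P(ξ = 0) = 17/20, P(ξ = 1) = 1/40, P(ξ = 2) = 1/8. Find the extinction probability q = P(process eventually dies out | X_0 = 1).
q = 1

Mean offspring μ = 0·17/20 + 1·1/40 + 2·1/8 = 11/40 ≤ 1. For μ ≤ 1 with offspring not concentrated at 1, the Galton-Watson process goes extinct almost surely, so q = 1.
(Algebraic check: The pgf is f(s) = 17/20 + 1/40·s + 1/8·s². The extinction probability q is the smallest fixed point of f in [0, 1]. Setting s = f(s):
  1/8·s² + (1/40 − 1)·s + 17/20 = 0
  1/8·s² − (17/20 + 1/8)·s + 17/20 = 0
which factors as (s − 1)·(1/8·s − 17/20) = 0, giving roots s = 1 and s = (17/20)/(1/8) = 34/5. Since 34/5 ≥ 1, the smallest root in [0, 1] is s = 1.)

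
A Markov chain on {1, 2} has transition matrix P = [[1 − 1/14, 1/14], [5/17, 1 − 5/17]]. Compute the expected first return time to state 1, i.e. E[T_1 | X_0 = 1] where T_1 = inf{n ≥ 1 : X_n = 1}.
E[T_1 | X_0 = 1] = 1/π_1 = 87/70

For an irreducible recurrent Markov chain with stationary distribution π, E[T_i | X_0 = i] = 1/π_i (Kac's formula). Here π_1 = (5/17)/(1/14 + 5/17) = (5/17)/(87/238) = 70/87, so E[T_1 | X_0 = 1] = 1/π_1 = (1/14 + 5/17)/(5/17) = (87/238)/(5/17) = 87/70.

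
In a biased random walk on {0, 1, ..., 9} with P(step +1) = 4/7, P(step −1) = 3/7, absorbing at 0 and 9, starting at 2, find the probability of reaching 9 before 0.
P(hit 9 before 0) = (1 − (3/4)^2) / (1 − (3/4)^9) = 114688/242461

Let u_k denote P(reach 9 before 0 | start at k). Boundary: u_0 = 0, u_9 = 1. Recurrence: u_k = 4/7·u_{k+1} + 3/7·u_{k-1} for 1 ≤ k ≤ 8. Try u_k = A + B·r^k with r = q/p = (3/7)/(4/7) = 3/4. Substitution satisfies the recurrence; boundary conditions give:
  u_k = (1 − r^k) / (1 − r^N) = (1 − (3/4)^2) / (1 − (3/4)^9) = 114688/242461.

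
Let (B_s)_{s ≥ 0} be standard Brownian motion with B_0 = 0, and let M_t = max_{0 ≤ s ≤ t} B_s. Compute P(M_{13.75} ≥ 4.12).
P(M_{13.75} ≥ 4.12) = 2·P(B_{13.75} ≥ 4.12) = 2(1 − Φ(4.12/√13.75)) ≈ 0.2665

By the reflection principle for Brownian motion, P(M_t ≥ a) = 2 · P(B_t ≥ a) for a ≥ 0. Since B_t ~ N(0, t), P(B_t ≥ 4.12) = 1 − Φ(4.12/√t) = 1 − Φ(4.12/√13.75) = 1 − Φ(1.1111). So
  P(M_{13.75} ≥ 4.12) = 2(1 − Φ(1.1111)) ≈ 0.2665.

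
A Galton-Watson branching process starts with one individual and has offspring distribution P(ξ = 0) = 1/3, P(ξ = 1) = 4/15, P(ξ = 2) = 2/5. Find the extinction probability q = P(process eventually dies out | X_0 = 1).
q = 5/6

The pgf is f(s) = 1/3 + 4/15·s + 2/5·s². The extinction probability q is the smallest fixed point of f in [0, 1]. Setting s = f(s):
  2/5·s² + (4/15 − 1)·s + 1/3 = 0
  2/5·s² − (1/3 + 2/5)·s + 1/3 = 0
which factors as (s − 1)·(2/5·s − 1/3) = 0, giving roots s = 1 and s = (1/3)/(2/5) = 5/6.
Mean offspring μ = 4/15 + 2·2/5 = 16/15 > 1 (supercritical), so q < 1. The extinction probability is the smaller root: q = (1/3)/(2/5) = 5/6.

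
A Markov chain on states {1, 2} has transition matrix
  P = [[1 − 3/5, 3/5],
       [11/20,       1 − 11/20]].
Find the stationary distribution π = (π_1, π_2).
π_1 = 11/23, π_2 = 12/23

Solve πP = π with π_1 + π_2 = 1. From πP = π: π_1 · (1 − 3/5) + π_2 · 11/20 = π_1 ⇒ π_2 · 11/20 = π_1 · 3/5 ⇒ π_2/π_1 = (3/5)/(11/20) = 12/11. Together with π_1 + π_2 = 1:
  π_1 = (11/20)/(3/5 + 11/20) = (11/20)/(23/20) = 11/23,
  π_2 = (3/5)/(3/5 + 11/20) = (3/5)/(23/20) = 12/23.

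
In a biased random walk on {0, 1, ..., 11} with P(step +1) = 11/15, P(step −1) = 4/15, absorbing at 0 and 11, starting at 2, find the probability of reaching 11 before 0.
P(hit 11 before 0) = (1 − (4/11)^2) / (1 − (4/11)^11) = 35369215365/40758210901

Let u_k denote P(reach 11 before 0 | start at k). Boundary: u_0 = 0, u_11 = 1. Recurrence: u_k = 11/15·u_{k+1} + 4/15·u_{k-1} for 1 ≤ k ≤ 10. Try u_k = A + B·r^k with r = q/p = (4/15)/(11/15) = 4/11. Substitution satisfies the recurrence; boundary conditions give:
  u_k = (1 − r^k) / (1 − r^N) = (1 − (4/11)^2) / (1 − (4/11)^11) = 35369215365/40758210901.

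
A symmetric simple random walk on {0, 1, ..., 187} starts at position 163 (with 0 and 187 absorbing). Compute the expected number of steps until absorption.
E[τ | X_0 = 163] = 3912

Let v_k = E[τ | X_0 = k]. Boundary: v_0 = v_187 = 0. Recurrence: v_k = 1 + (v_{k-1} + v_{k+1})/2 for 1 ≤ k ≤ 186. The particular solution to v_k − (v_{k-1} + v_{k+1})/2 = 1 is v_k = −k^2. Adding homogeneous solution A + B k and matching boundaries gives v_k = k (187 − k). Substituting k = 163: v_163 = 163 · 24 = 3912.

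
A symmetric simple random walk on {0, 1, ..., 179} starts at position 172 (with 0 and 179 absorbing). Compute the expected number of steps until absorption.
E[τ | X_0 = 172] = 1204

Let v_k = E[τ | X_0 = k]. Boundary: v_0 = v_179 = 0. Recurrence: v_k = 1 + (v_{k-1} + v_{k+1})/2 for 1 ≤ k ≤ 178. The particular solution to v_k − (v_{k-1} + v_{k+1})/2 = 1 is v_k = −k^2. Adding homogeneous solution A + B k and matching boundaries gives v_k = k (179 − k). Substituting k = 172: v_172 = 172 · 7 = 1204.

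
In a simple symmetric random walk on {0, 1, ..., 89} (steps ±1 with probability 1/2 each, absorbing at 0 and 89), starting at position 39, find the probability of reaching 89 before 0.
P(hit 89 before 0) = 39/89

Let u_k = P(hit 89 before 0 | start at k). Then u_0 = 0, u_89 = 1, and u_k = u_{k-1}/2 + u_{k+1}/2 for 1 ≤ k ≤ 88. This harmonic recurrence is solved by u_k = k/89, giving u_39 = 39/89.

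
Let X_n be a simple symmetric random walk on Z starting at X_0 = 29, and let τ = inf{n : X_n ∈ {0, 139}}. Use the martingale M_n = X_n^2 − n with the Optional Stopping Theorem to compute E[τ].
E[τ] = 3190

M_n = X_n^2 − n is a martingale (since E[X_{n+1}^2 | F_n] = X_n^2 + 1). By OST (τ has finite mean in a bounded region), E[M_τ] = E[M_0] = X_0^2 − 0 = 29^2 = 841. Also E[M_τ] = E[X_τ^2] − E[τ]. The walk exits at 0 or 139, with P(hit 139 first) = 29/139, so E[X_τ^2] = 139^2 · 29/139 + 0 = 4031. Thus E[τ] = E[X_τ^2] − E[M_τ] = 4031 − 841 = 3190 = 29(139 − 29) = 3190.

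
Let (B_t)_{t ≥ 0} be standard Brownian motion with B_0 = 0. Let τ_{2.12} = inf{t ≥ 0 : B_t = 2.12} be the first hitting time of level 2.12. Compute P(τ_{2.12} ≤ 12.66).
P(τ_{2.12} ≤ 12.66) = 2(1 − Φ(2.12/√12.66)) = 2(1 − Φ(0.5958)) ≈ 0.5513

By the reflection principle for standard BM, P(τ_b ≤ t) = 2 · P(B_t ≥ b). Since B_t ~ N(0, t), P(B_t ≥ 2.12) = 1 − Φ(2.12/√t) = 1 − Φ(2.12/√12.66) = 1 − Φ(0.5958) ≈ 0.27565. Doubling: P(τ_{2.12} ≤ 12.66) ≈ 2 · 0.27565 = 0.55130 ≈ 0.5513.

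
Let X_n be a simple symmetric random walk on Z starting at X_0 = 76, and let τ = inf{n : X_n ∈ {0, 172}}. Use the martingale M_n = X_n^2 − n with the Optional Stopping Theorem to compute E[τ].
E[τ] = 7296

M_n = X_n^2 − n is a martingale (since E[X_{n+1}^2 | F_n] = X_n^2 + 1). By OST (τ has finite mean in a bounded region), E[M_τ] = E[M_0] = X_0^2 − 0 = 76^2 = 5776. Also E[M_τ] = E[X_τ^2] − E[τ]. The walk exits at 0 or 172, with P(hit 172 first) = 76/172, so E[X_τ^2] = 172^2 · 76/172 + 0 = 13072. Thus E[τ] = E[X_τ^2] − E[M_τ] = 13072 − 5776 = 7296 = 76(172 − 76) = 7296.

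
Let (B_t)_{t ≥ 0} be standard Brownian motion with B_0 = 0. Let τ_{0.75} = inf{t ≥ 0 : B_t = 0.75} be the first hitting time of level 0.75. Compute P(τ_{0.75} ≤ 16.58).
P(τ_{0.75} ≤ 16.58) = 2(1 − Φ(0.75/√16.58)) = 2(1 − Φ(0.1842)) ≈ 0.8539

By the reflection principle for standard BM, P(τ_b ≤ t) = 2 · P(B_t ≥ b). Since B_t ~ N(0, t), P(B_t ≥ 0.75) = 1 − Φ(0.75/√t) = 1 − Φ(0.75/√16.58) = 1 − Φ(0.1842) ≈ 0.42693. Doubling: P(τ_{0.75} ≤ 16.58) ≈ 2 · 0.42693 = 0.85386 ≈ 0.8539.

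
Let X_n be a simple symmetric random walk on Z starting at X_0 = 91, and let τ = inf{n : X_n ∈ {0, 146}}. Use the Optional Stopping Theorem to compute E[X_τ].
E[X_τ] = 91

X_n is a martingale and τ is a bounded-mean stopping time (indeed τ is finite a.s. with bounded expectation since the walk is in a bounded region). By the OST, E[X_τ] = E[X_0] = 91. Equivalently: E[X_τ] = 146 · P(hit 146 first) + 0 · P(hit 0 first) = 146 · (91/146) = 91.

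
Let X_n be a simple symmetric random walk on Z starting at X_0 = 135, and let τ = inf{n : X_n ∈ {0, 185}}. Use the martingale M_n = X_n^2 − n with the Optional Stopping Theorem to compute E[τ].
E[τ] = 6750

M_n = X_n^2 − n is a martingale (since E[X_{n+1}^2 | F_n] = X_n^2 + 1). By OST (τ has finite mean in a bounded region), E[M_τ] = E[M_0] = X_0^2 − 0 = 135^2 = 18225. Also E[M_τ] = E[X_τ^2] − E[τ]. The walk exits at 0 or 185, with P(hit 185 first) = 135/185, so E[X_τ^2] = 185^2 · 135/185 + 0 = 24975. Thus E[τ] = E[X_τ^2] − E[M_τ] = 24975 − 18225 = 6750 = 135(185 − 135) = 6750.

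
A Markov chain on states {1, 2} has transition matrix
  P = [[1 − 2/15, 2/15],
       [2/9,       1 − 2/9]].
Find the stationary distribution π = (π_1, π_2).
π_1 = 5/8, π_2 = 3/8

Solve πP = π with π_1 + π_2 = 1. From πP = π: π_1 · (1 − 2/15) + π_2 · 2/9 = π_1 ⇒ π_2 · 2/9 = π_1 · 2/15 ⇒ π_2/π_1 = (2/15)/(2/9) = 3/5. Together with π_1 + π_2 = 1:
  π_1 = (2/9)/(2/15 + 2/9) = (2/9)/(16/45) = 5/8,
  π_2 = (2/15)/(2/15 + 2/9) = (2/15)/(16/45) = 3/8.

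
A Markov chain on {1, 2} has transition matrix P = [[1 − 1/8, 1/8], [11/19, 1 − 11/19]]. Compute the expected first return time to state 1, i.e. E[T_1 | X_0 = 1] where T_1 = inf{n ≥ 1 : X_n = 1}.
E[T_1 | X_0 = 1] = 1/π_1 = 107/88

For an irreducible recurrent Markov chain with stationary distribution π, E[T_i | X_0 = i] = 1/π_i (Kac's formula). Here π_1 = (11/19)/(1/8 + 11/19) = (11/19)/(107/152) = 88/107, so E[T_1 | X_0 = 1] = 1/π_1 = (1/8 + 11/19)/(11/19) = (107/152)/(11/19) = 107/88.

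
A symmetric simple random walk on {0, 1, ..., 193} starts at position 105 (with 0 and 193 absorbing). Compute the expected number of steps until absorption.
E[τ | X_0 = 105] = 9240

Let v_k = E[τ | X_0 = k]. Boundary: v_0 = v_193 = 0. Recurrence: v_k = 1 + (v_{k-1} + v_{k+1})/2 for 1 ≤ k ≤ 192. The particular solution to v_k − (v_{k-1} + v_{k+1})/2 = 1 is v_k = −k^2. Adding homogeneous solution A + B k and matching boundaries gives v_k = k (193 − k). Substituting k = 105: v_105 = 105 · 88 = 9240.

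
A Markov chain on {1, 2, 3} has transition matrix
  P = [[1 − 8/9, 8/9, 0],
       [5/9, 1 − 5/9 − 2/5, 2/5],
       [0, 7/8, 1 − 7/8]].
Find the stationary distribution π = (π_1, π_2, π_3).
π = (175/583, 280/583, 128/583)

This is a birth-death chain on three states, which satisfies detailed balance: π_1 · P_{12} = π_2 · P_{21} and π_2 · P_{23} = π_3 · P_{32}.
From π_1 · 8/9 = π_2 · 5/9: π_2/π_1 = (8/9)/(5/9) = 8/5.
From π_2 · 2/5 = π_3 · 7/8: π_3/π_2 = (2/5)/(7/8) = 16/35.
Take π_1 proportional to 1; then unnormalized π = (1, 8/5, 128/175). Normalize by dividing by the sum 583/175:
  π = (175/583, 280/583, 128/583).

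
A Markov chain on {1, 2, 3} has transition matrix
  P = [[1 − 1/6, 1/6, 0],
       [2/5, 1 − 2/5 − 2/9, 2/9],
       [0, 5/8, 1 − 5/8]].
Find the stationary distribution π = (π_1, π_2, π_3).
π = (108/169, 45/169, 16/169)

This is a birth-death chain on three states, which satisfies detailed balance: π_1 · P_{12} = π_2 · P_{21} and π_2 · P_{23} = π_3 · P_{32}.
From π_1 · 1/6 = π_2 · 2/5: π_2/π_1 = (1/6)/(2/5) = 5/12.
From π_2 · 2/9 = π_3 · 5/8: π_3/π_2 = (2/9)/(5/8) = 16/45.
Take π_1 proportional to 1; then unnormalized π = (1, 5/12, 4/27). Normalize by dividing by the sum 169/108:
  π = (108/169, 45/169, 16/169).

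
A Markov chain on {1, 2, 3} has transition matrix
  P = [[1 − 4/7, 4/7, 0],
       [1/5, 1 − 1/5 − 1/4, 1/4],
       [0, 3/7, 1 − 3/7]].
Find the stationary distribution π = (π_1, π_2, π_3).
π = (21/116, 15/29, 35/116)

This is a birth-death chain on three states, which satisfies detailed balance: π_1 · P_{12} = π_2 · P_{21} and π_2 · P_{23} = π_3 · P_{32}.
From π_1 · 4/7 = π_2 · 1/5: π_2/π_1 = (4/7)/(1/5) = 20/7.
From π_2 · 1/4 = π_3 · 3/7: π_3/π_2 = (1/4)/(3/7) = 7/12.
Take π_1 proportional to 1; then unnormalized π = (1, 20/7, 5/3). Normalize by dividing by the sum 116/21:
  π = (21/116, 15/29, 35/116).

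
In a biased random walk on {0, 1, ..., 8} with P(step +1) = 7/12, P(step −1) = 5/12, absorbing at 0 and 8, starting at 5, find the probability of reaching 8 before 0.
P(hit 8 before 0) = (1 − (5/7)^5) / (1 − (5/7)^8) = 2346463/2687088

Let u_k denote P(reach 8 before 0 | start at k). Boundary: u_0 = 0, u_8 = 1. Recurrence: u_k = 7/12·u_{k+1} + 5/12·u_{k-1} for 1 ≤ k ≤ 7. Try u_k = A + B·r^k with r = q/p = (5/12)/(7/12) = 5/7. Substitution satisfies the recurrence; boundary conditions give:
  u_k = (1 − r^k) / (1 − r^N) = (1 − (5/7)^5) / (1 − (5/7)^8) = 2346463/2687088.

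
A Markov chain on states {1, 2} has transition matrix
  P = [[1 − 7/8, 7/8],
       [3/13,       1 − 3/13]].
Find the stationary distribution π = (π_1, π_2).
π_1 = 24/115, π_2 = 91/115

Solve πP = π with π_1 + π_2 = 1. From πP = π: π_1 · (1 − 7/8) + π_2 · 3/13 = π_1 ⇒ π_2 · 3/13 = π_1 · 7/8 ⇒ π_2/π_1 = (7/8)/(3/13) = 91/24. Together with π_1 + π_2 = 1:
  π_1 = (3/13)/(7/8 + 3/13) = (3/13)/(115/104) = 24/115,
  π_2 = (7/8)/(7/8 + 3/13) = (7/8)/(115/104) = 91/115.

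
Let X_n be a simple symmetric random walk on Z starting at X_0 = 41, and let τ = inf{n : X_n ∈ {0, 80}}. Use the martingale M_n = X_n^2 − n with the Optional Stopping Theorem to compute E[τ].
E[τ] = 1599

M_n = X_n^2 − n is a martingale (since E[X_{n+1}^2 | F_n] = X_n^2 + 1). By OST (τ has finite mean in a bounded region), E[M_τ] = E[M_0] = X_0^2 − 0 = 41^2 = 1681. Also E[M_τ] = E[X_τ^2] − E[τ]. The walk exits at 0 or 80, with P(hit 80 first) = 41/80, so E[X_τ^2] = 80^2 · 41/80 + 0 = 3280. Thus E[τ] = E[X_τ^2] − E[M_τ] = 3280 − 1681 = 1599 = 41(80 − 41) = 1599.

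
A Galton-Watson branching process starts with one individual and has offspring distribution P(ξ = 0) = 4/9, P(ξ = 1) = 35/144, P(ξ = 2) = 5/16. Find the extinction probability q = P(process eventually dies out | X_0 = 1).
q = 1

Mean offspring μ = 0·4/9 + 1·35/144 + 2·5/16 = 125/144 ≤ 1. For μ ≤ 1 with offspring not concentrated at 1, the Galton-Watson process goes extinct almost surely, so q = 1.
(Algebraic check: The pgf is f(s) = 4/9 + 35/144·s + 5/16·s². The extinction probability q is the smallest fixed point of f in [0, 1]. Setting s = f(s):
  5/16·s² + (35/144 − 1)·s + 4/9 = 0
  5/16·s² − (4/9 + 5/16)·s + 4/9 = 0
which factors as (s − 1)·(5/16·s − 4/9) = 0, giving roots s = 1 and s = (4/9)/(5/16) = 64/45. Since 64/45 ≥ 1, the smallest root in [0, 1] is s = 1.)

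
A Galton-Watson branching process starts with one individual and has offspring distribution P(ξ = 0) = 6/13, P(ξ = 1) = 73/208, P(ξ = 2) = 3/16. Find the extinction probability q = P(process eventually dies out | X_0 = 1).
q = 1

Mean offspring μ = 0·6/13 + 1·73/208 + 2·3/16 = 151/208 ≤ 1. For μ ≤ 1 with offspring not concentrated at 1, the Galton-Watson process goes extinct almost surely, so q = 1.
(Algebraic check: The pgf is f(s) = 6/13 + 73/208·s + 3/16·s². The extinction probability q is the smallest fixed point of f in [0, 1]. Setting s = f(s):
  3/16·s² + (73/208 − 1)·s + 6/13 = 0
  3/16·s² − (6/13 + 3/16)·s + 6/13 = 0
which factors as (s − 1)·(3/16·s − 6/13) = 0, giving roots s = 1 and s = (6/13)/(3/16) = 32/13. Since 32/13 ≥ 1, the smallest root in [0, 1] is s = 1.)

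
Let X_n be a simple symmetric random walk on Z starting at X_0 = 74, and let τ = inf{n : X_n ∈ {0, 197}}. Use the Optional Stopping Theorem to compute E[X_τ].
E[X_τ] = 74

X_n is a martingale and τ is a bounded-mean stopping time (indeed τ is finite a.s. with bounded expectation since the walk is in a bounded region). By the OST, E[X_τ] = E[X_0] = 74. Equivalently: E[X_τ] = 197 · P(hit 197 first) + 0 · P(hit 0 first) = 197 · (74/197) = 74.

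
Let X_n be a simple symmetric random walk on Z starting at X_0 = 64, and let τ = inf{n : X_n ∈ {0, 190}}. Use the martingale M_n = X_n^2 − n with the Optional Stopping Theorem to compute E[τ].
E[τ] = 8064

M_n = X_n^2 − n is a martingale (since E[X_{n+1}^2 | F_n] = X_n^2 + 1). By OST (τ has finite mean in a bounded region), E[M_τ] = E[M_0] = X_0^2 − 0 = 64^2 = 4096. Also E[M_τ] = E[X_τ^2] − E[τ]. The walk exits at 0 or 190, with P(hit 190 first) = 64/190, so E[X_τ^2] = 190^2 · 64/190 + 0 = 12160. Thus E[τ] = E[X_τ^2] − E[M_τ] = 12160 − 4096 = 8064 = 64(190 − 64) = 8064.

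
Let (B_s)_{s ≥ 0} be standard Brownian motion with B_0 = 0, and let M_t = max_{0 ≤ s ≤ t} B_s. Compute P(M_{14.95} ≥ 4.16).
P(M_{14.95} ≥ 4.16) = 2·P(B_{14.95} ≥ 4.16) = 2(1 − Φ(4.16/√14.95)) ≈ 0.2820

By the reflection principle for Brownian motion, P(M_t ≥ a) = 2 · P(B_t ≥ a) for a ≥ 0. Since B_t ~ N(0, t), P(B_t ≥ 4.16) = 1 − Φ(4.16/√t) = 1 − Φ(4.16/√14.95) = 1 − Φ(1.0759). So
  P(M_{14.95} ≥ 4.16) = 2(1 − Φ(1.0759)) ≈ 0.2820.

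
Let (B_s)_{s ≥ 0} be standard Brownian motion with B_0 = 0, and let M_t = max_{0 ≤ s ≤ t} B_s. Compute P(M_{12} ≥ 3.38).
P(M_{12} ≥ 3.38) = 2·P(B_{12} ≥ 3.38) = 2(1 − Φ(3.38/√12)) ≈ 0.3292

By the reflection principle for Brownian motion, P(M_t ≥ a) = 2 · P(B_t ≥ a) for a ≥ 0. Since B_t ~ N(0, t), P(B_t ≥ 3.38) = 1 − Φ(3.38/√t) = 1 − Φ(3.38/√12) = 1 − Φ(0.9757). So
  P(M_{12} ≥ 3.38) = 2(1 − Φ(0.9757)) ≈ 0.3292.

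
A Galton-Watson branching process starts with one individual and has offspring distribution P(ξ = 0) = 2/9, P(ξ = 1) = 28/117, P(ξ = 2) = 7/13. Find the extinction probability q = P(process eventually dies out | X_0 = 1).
q = 26/63

The pgf is f(s) = 2/9 + 28/117·s + 7/13·s². The extinction probability q is the smallest fixed point of f in [0, 1]. Setting s = f(s):
  7/13·s² + (28/117 − 1)·s + 2/9 = 0
  7/13·s² − (2/9 + 7/13)·s + 2/9 = 0
which factors as (s − 1)·(7/13·s − 2/9) = 0, giving roots s = 1 and s = (2/9)/(7/13) = 26/63.
Mean offspring μ = 28/117 + 2·7/13 = 154/117 > 1 (supercritical), so q < 1. The extinction probability is the smaller root: q = (2/9)/(7/13) = 26/63.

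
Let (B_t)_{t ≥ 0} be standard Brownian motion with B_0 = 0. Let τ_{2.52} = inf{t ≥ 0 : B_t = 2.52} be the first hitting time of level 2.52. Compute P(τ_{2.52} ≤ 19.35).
P(τ_{2.52} ≤ 19.35) = 2(1 − Φ(2.52/√19.35)) = 2(1 − Φ(0.5729)) ≈ 0.5667

By the reflection principle for standard BM, P(τ_b ≤ t) = 2 · P(B_t ≥ b). Since B_t ~ N(0, t), P(B_t ≥ 2.52) = 1 − Φ(2.52/√t) = 1 − Φ(2.52/√19.35) = 1 − Φ(0.5729) ≈ 0.28336. Doubling: P(τ_{2.52} ≤ 19.35) ≈ 2 · 0.28336 = 0.56672 ≈ 0.5667.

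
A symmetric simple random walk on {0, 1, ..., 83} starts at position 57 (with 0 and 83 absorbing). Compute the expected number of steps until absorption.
E[τ | X_0 = 57] = 1482

Let v_k = E[τ | X_0 = k]. Boundary: v_0 = v_83 = 0. Recurrence: v_k = 1 + (v_{k-1} + v_{k+1})/2 for 1 ≤ k ≤ 82. The particular solution to v_k − (v_{k-1} + v_{k+1})/2 = 1 is v_k = −k^2. Adding homogeneous solution A + B k and matching boundaries gives v_k = k (83 − k). Substituting k = 57: v_57 = 57 · 26 = 1482.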